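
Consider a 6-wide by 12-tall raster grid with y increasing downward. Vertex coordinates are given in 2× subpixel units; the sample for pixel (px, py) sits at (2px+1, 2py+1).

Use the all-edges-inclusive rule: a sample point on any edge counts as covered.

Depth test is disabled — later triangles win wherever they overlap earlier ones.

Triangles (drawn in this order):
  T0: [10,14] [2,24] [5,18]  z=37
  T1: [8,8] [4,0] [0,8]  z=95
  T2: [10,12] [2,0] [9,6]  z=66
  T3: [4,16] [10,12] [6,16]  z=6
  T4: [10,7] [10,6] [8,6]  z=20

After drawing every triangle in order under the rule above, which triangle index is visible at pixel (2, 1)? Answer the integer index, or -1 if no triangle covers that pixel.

T0:
  2·area = 18
  edge (10, 14)→(2, 24): d=(-8,10) inclusive
  edge (2, 24)→(5, 18): d=(3,-6) inclusive
  edge (5, 18)→(10, 14): d=(5,-4) inclusive
    (4,7)@(9, 15): e=[2,15,1] → X
    (5,7)@(11, 15): e=[-18,27,9] → .
    (3,8)@(7, 17): e=[6,9,3] → X
    (4,8)@(9, 17): e=[-14,21,11] → .
    (2,9)@(5, 19): e=[10,3,5] → X
    (3,9)@(7, 19): e=[-10,15,13] → .
    (2,10)@(5, 21): e=[-6,9,15] → .
  covered (3 px):
    . . . . . .
    . . . . . .
    . . . . . .
    . . . . . .
    . . . . . .
    . . . . . .
    . . . . . .
    . . . . X .
    . . . X . .
    . . X . . .
    . . . . . .
    . . . . . .
T1:
  2·area = 64  (B↔C swapped to make it positive)
  edge (8, 8)→(0, 8): d=(-8,0) inclusive
  edge (0, 8)→(4, 0): d=(4,-8) inclusive
  edge (4, 0)→(8, 8): d=(4,8) inclusive
    (1,1)@(3, 3): e=[40,4,20] → X
    (2,1)@(5, 3): e=[40,20,4] → X
    (3,1)@(7, 3): e=[40,36,-12] → .
    (1,2)@(3, 5): e=[24,12,28] → X
    (3,2)@(7, 5): e=[24,44,-4] → .
    (0,3)@(1, 7): e=[8,4,52] → X
    (3,3)@(7, 7): e=[8,52,4] → X
    (4,3)@(9, 7): e=[8,68,-12] → .
    (0,4)@(1, 9): e=[-8,12,60] → .
    (1,4)@(3, 9): e=[-8,28,44] → .
    (2,4)@(5, 9): e=[-8,44,28] → .
    (3,4)@(7, 9): e=[-8,60,12] → .
  covered (8 px):
    . . . . . .
    . X X . . .
    . X X . . .
    X X X X . .
    . . . . . .
    . . . . . .
    . . . . . .
    . . . . . .
    . . . . . .
    . . . . . .
    . . . . . .
    . . . . . .
T2:
  2·area = 36
  edge (10, 12)→(2, 0): d=(-8,-12) inclusive
  edge (2, 0)→(9, 6): d=(7,6) inclusive
  edge (9, 6)→(10, 12): d=(1,6) inclusive
    (1,0)@(3, 1): e=[4,1,31] → X
    (2,0)@(5, 1): e=[28,-11,19] → .
    (1,1)@(3, 3): e=[-12,15,33] → .
    (2,1)@(5, 3): e=[12,3,21] → X
    (3,1)@(7, 3): e=[36,-9,9] → .
    (2,2)@(5, 5): e=[-4,17,23] → .
    (3,2)@(7, 5): e=[20,5,11] → X
    (4,2)@(9, 5): e=[44,-7,-1] → .
    (3,3)@(7, 7): e=[4,19,13] → X
    (4,3)@(9, 7): e=[28,7,1] → X
    (5,3)@(11, 7): e=[52,-5,-11] → .
    (3,4)@(7, 9): e=[-12,33,15] → .
  covered (6 px):
    . X . . . .
    . . X . . .
    . . . X . .
    . . . X X .
    . . . . X .
    . . . . . .
    . . . . . .
    . . . . . .
    . . . . . .
    . . . . . .
    . . . . . .
    . . . . . .
T3:
  2·area = 8
  edge (4, 16)→(10, 12): d=(6,-4) inclusive
  edge (10, 12)→(6, 16): d=(-4,4) inclusive
  edge (6, 16)→(4, 16): d=(-2,0) inclusive
    (5,5)@(11, 11): e=[-2,0,10] → .  [on edge]
    (4,6)@(9, 13): e=[2,0,6] → X  [on edge]
    (5,6)@(11, 13): e=[10,-8,6] → .
    (3,7)@(7, 15): e=[6,0,2] → X  [on edge]
    (4,7)@(9, 15): e=[14,-8,2] → .
    (2,8)@(5, 17): e=[10,0,-2] → .  [on edge]
    (3,8)@(7, 17): e=[18,-8,-2] → .
    (1,9)@(3, 19): e=[14,0,-6] → .  [on edge]
    (0,10)@(1, 21): e=[18,0,-10] → .  [on edge]
  covered (2 px):
    . . . . . .
    . . . . . .
    . . . . . .
    . . . . . .
    . . . . . .
    . . . . . .
    . . . . X .
    . . . X . .
    . . . . . .
    . . . . . .
    . . . . . .
    . . . . . .
T4:
  2·area = 2  (B↔C swapped to make it positive)
  edge (10, 7)→(8, 6): d=(-2,-1) inclusive
  edge (8, 6)→(10, 6): d=(2,0) inclusive
  edge (10, 6)→(10, 7): d=(0,1) inclusive
  covered (0 px):
    . . . . . .
    . . . . . .
    . . . . . .
    . . . . . .
    . . . . . .
    . . . . . .
    . . . . . .
    . . . . . .
    . . . . . .
    . . . . . .
    . . . . . .
    . . . . . .

Z-buffer (winner per pixel, '.' = empty):
  . 2 . . . .
  . 1 2 . . .
  . 1 1 2 . .
  1 1 1 2 2 .
  . . . . 2 .
  . . . . . .
  . . . . 3 .
  . . . 3 0 .
  . . . 0 . .
  . . 0 . . .
  . . . . . .
  . . . . . .

Final: 2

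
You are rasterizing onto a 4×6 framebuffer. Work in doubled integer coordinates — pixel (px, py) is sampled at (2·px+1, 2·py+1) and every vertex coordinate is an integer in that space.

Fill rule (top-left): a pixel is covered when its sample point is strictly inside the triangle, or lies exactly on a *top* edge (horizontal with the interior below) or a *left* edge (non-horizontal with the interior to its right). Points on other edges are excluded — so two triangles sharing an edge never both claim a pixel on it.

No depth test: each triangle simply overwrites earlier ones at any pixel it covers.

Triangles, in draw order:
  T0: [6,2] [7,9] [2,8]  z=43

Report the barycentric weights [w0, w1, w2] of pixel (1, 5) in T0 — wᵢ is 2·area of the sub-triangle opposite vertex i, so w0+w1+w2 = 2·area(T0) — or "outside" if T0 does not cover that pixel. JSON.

T0:
  2·area = 34
  edge (6, 2)→(7, 9): d=(1,7) right/bottom  bias=-1
  edge (7, 9)→(2, 8): d=(-5,-1) top-left  bias=+0
  edge (2, 8)→(6, 2): d=(4,-6) top-left  bias=+0
    (2,2)@(5, 5): e=[10,18,6] → █
    (3,2)@(7, 5): e=[-4,20,18] → ·
    (1,3)@(3, 7): e=[26,6,2] → █
    (3,3)@(7, 7): e=[-2,10,26] → ·
    (1,4)@(3, 9): e=[28,-4,10] → ·
    (2,4)@(5, 9): e=[14,-2,22] → ·
    (3,4)@(7, 9): e=[0,0,34] → ·  [on edge]
  covered (3 px):
    · · · ·
    · · · ·
    · · █ ·
    · █ █ ·
    · · · ·
    · · · ·

Answer: "outside"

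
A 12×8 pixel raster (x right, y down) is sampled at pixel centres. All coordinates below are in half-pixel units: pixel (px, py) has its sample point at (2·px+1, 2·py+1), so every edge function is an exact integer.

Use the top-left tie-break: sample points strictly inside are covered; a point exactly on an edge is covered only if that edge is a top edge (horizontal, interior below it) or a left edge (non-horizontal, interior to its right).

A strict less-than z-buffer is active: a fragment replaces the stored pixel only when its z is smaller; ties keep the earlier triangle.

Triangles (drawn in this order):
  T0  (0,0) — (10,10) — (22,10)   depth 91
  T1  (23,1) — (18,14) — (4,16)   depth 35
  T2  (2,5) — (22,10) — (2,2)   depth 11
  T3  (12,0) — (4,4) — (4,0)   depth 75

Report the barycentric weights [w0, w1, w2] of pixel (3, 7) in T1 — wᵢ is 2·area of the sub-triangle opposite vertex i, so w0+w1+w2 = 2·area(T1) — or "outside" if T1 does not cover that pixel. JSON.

T0:
  2·area = 120  (B↔C swapped to make it positive)
  edge (0, 0)→(22, 10): d=(22,10) right/bottom  bias=-1
  edge (22, 10)→(10, 10): d=(-12,0) right/bottom  bias=-1
  edge (10, 10)→(0, 0): d=(-10,-10) top-left  bias=+0
    (0,0)@(1, 1): e=[12,108,0] → X  [on edge]
    (1,0)@(3, 1): e=[-8,108,20] → .
    (0,1)@(1, 3): e=[56,84,-20] → .
    (1,1)@(3, 3): e=[36,84,0] → X  [on edge]
    (2,1)@(5, 3): e=[16,84,20] → X
    (3,1)@(7, 3): e=[-4,84,40] → .
    (1,2)@(3, 5): e=[80,60,-20] → .
    (2,2)@(5, 5): e=[60,60,0] → X  [on edge]
    (3,2)@(7, 5): e=[40,60,20] → X
    (4,2)@(9, 5): e=[20,60,40] → X
    (5,2)@(11, 5): e=[0,60,60] → .  [on edge]
    (2,3)@(5, 7): e=[104,36,-20] → .
    (3,3)@(7, 7): e=[84,36,0] → X  [on edge]
    (4,4)@(9, 9): e=[108,12,0] → X  [on edge]
    (5,5)@(11, 11): e=[132,-12,0] → .  [on edge]
    (6,6)@(13, 13): e=[156,-36,0] → .  [on edge]
    (7,7)@(15, 15): e=[180,-60,0] → .  [on edge]
  covered (17 px):
    X . . . . . . . . . . .
    . X X . . . . . . . . .
    . . X X X . . . . . . .
    . . . X X X X X . . . .
    . . . . X X X X X X . .
    . . . . . . . . . . . .
    . . . . . . . . . . . .
    . . . . . . . . . . . .
T1:
  2·area = 172
  edge (23, 1)→(18, 14): d=(-5,13) right/bottom  bias=-1
  edge (18, 14)→(4, 16): d=(-14,2) right/bottom  bias=-1
  edge (4, 16)→(23, 1): d=(19,-15) top-left  bias=+0
    (11,0)@(23, 1): e=[0,172,0] → .  [on edge]
    (10,1)@(21, 3): e=[16,148,8] → X
    (11,1)@(23, 3): e=[-10,144,38] → .
    (9,2)@(19, 5): e=[32,124,16] → X
    (11,2)@(23, 5): e=[-20,116,76] → .
    (8,3)@(17, 7): e=[48,100,24] → X
    (10,3)@(21, 7): e=[-4,92,84] → .
    (6,4)@(13, 9): e=[90,80,2] → X
    (7,4)@(15, 9): e=[64,76,32] → X
    (10,4)@(21, 9): e=[-14,64,122] → .
    (5,5)@(11, 11): e=[106,56,10] → X
    (10,5)@(21, 11): e=[-24,36,160] → .
    (5,7)@(11, 15): e=[86,0,86] → .  [on edge]
  covered (21 px):
    . . . . . . . . . . . .
    . . . . . . . . . . X .
    . . . . . . . . . X X .
    . . . . . . . . X X . .
    . . . . . . X X X X . .
    . . . . . X X X X X . .
    . . . . X X X X X . . .
    . . . X X . . . . . . .
T2:
  2·area = 60  (B↔C swapped to make it positive)
  edge (2, 5)→(2, 2): d=(0,-3) top-left  bias=+0
  edge (2, 2)→(22, 10): d=(20,8) right/bottom  bias=-1
  edge (22, 10)→(2, 5): d=(-20,-5) top-left  bias=+0
    (1,1)@(3, 3): e=[3,12,45] → X
    (2,1)@(5, 3): e=[9,-4,55] → .
    (1,2)@(3, 5): e=[3,52,5] → X
    (2,2)@(5, 5): e=[9,36,15] → X
    (3,2)@(7, 5): e=[15,20,25] → X
    (4,2)@(9, 5): e=[21,4,35] → X
    (5,2)@(11, 5): e=[27,-12,45] → .
    (1,3)@(3, 7): e=[3,92,-35] → .
    (2,3)@(5, 7): e=[9,76,-25] → .
    (3,3)@(7, 7): e=[15,60,-15] → .
    (4,3)@(9, 7): e=[21,44,-5] → .
    (5,3)@(11, 7): e=[27,28,5] → X
  covered (8 px):
    . . . . . . . . . . . .
    . X . . . . . . . . . .
    . X X X X . . . . . . .
    . . . . . X X . . . . .
    . . . . . . . . . X . .
    . . . . . . . . . . . .
    . . . . . . . . . . . .
    . . . . . . . . . . . .
T3:
  2·area = 32
  edge (12, 0)→(4, 4): d=(-8,4) right/bottom  bias=-1
  edge (4, 4)→(4, 0): d=(0,-4) top-left  bias=+0
  edge (4, 0)→(12, 0): d=(8,0) top-left  bias=+0
    (2,0)@(5, 1): e=[20,4,8] → X
    (3,0)@(7, 1): e=[12,12,8] → X
    (4,0)@(9, 1): e=[4,20,8] → X
    (5,0)@(11, 1): e=[-4,28,8] → .
    (2,1)@(5, 3): e=[4,4,24] → X
    (3,1)@(7, 3): e=[-4,12,24] → .
    (4,1)@(9, 3): e=[-12,20,24] → .
    (2,2)@(5, 5): e=[-12,4,40] → .
  covered (4 px):
    . . X X X . . . . . . .
    . . X . . . . . . . . .
    . . . . . . . . . . . .
    . . . . . . . . . . . .
    . . . . . . . . . . . .
    . . . . . . . . . . . .
    . . . . . . . . . . . .
    . . . . . . . . . . . .

Final: [8,26,138]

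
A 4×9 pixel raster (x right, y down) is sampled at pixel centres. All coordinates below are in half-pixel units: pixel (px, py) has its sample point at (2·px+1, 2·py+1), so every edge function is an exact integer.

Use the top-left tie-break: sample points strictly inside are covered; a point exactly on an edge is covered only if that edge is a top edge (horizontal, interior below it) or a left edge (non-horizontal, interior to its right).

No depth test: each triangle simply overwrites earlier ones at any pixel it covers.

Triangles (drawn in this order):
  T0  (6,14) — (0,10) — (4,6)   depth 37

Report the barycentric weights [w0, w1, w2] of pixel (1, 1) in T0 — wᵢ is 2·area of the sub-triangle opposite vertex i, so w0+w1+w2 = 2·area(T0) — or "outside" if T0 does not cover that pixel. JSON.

T0:
  2·area = 40
  edge (6, 14)→(0, 10): d=(-6,-4) top-left  bias=+0
  edge (0, 10)→(4, 6): d=(4,-4) top-left  bias=+0
  edge (4, 6)→(6, 14): d=(2,8) right/bottom  bias=-1
    (3,1)@(7, 3): e=[70,0,-30] → ·  [on edge]
    (2,2)@(5, 5): e=[50,0,-10] → ·  [on edge]
    (1,3)@(3, 7): e=[30,0,10] → █  [on edge]
    (2,3)@(5, 7): e=[38,8,-6] → ·
    (0,4)@(1, 9): e=[10,0,30] → █  [on edge]
    (2,4)@(5, 9): e=[26,16,-2] → ·
    (0,5)@(1, 11): e=[-2,8,34] → ·
    (1,5)@(3, 11): e=[6,16,18] → █
    (2,5)@(5, 11): e=[14,24,2] → █
    (3,5)@(7, 11): e=[22,32,-14] → ·
    (1,6)@(3, 13): e=[-6,24,22] → ·
    (2,6)@(5, 13): e=[2,32,6] → █
  covered (6 px):
    · · · ·
    · · · ·
    · · · ·
    · █ · ·
    █ █ · ·
    · █ █ ·
    · · █ ·
    · · · ·
    · · · ·

Result: "outside"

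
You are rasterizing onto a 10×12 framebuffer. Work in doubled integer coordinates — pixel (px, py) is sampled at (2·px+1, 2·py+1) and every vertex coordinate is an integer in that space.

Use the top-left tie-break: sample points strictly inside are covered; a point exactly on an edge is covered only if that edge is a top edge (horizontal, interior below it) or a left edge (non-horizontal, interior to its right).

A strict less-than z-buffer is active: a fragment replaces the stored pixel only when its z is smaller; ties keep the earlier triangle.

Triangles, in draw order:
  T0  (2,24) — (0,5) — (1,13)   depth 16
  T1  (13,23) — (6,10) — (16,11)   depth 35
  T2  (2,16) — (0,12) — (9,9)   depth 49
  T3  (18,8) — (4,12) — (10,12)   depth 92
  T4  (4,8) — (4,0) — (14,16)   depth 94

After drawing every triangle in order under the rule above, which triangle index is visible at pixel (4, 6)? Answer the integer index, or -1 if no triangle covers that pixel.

T0:
  2·area = 3
  edge (2, 24)→(0, 5): d=(-2,-19) top-left  bias=+0
  edge (0, 5)→(1, 13): d=(1,8) right/bottom  bias=-1
  edge (1, 13)→(2, 24): d=(1,11) right/bottom  bias=-1
    (0,6)@(1, 13): e=[3,0,0] → ·  [on edge]
  covered (0 px):
    · · · · · · · · · ·
    · · · · · · · · · ·
    · · · · · · · · · ·
    · · · · · · · · · ·
    · · · · · · · · · ·
    · · · · · · · · · ·
    · · · · · · · · · ·
    · · · · · · · · · ·
    · · · · · · · · · ·
    · · · · · · · · · ·
    · · · · · · · · · ·
    · · · · · · · · · ·
T1:
  2·area = 123
  edge (13, 23)→(6, 10): d=(-7,-13) top-left  bias=+0
  edge (6, 10)→(16, 11): d=(10,1) right/bottom  bias=-1
  edge (16, 11)→(13, 23): d=(-3,12) right/bottom  bias=-1
    (8,3)@(17, 7): e=[164,-41,0] → ·  [on edge]
    (3,5)@(7, 11): e=[6,9,108] → #
    (4,5)@(9, 11): e=[32,7,84] → #
    (5,5)@(11, 11): e=[58,5,60] → #
    (6,5)@(13, 11): e=[84,3,36] → #
    (7,5)@(15, 11): e=[110,1,12] → #
    (8,5)@(17, 11): e=[136,-1,-12] → ·
    (3,6)@(7, 13): e=[-8,29,102] → ·
    (4,6)@(9, 13): e=[18,27,78] → #
    (8,6)@(17, 13): e=[122,19,-18] → ·
    (4,7)@(9, 15): e=[4,47,72] → #
    (7,7)@(15, 15): e=[82,41,0] → ·  [on edge]
    (6,11)@(13, 23): e=[0,123,0] → ·  [on edge]
  covered (17 px):
    · · · · · · · · · ·
    · · · · · · · · · ·
    · · · · · · · · · ·
    · · · · · · · · · ·
    · · · · · · · · · ·
    · · · # # # # # · ·
    · · · · # # # # · ·
    · · · · # # # · · ·
    · · · · · # # · · ·
    · · · · · # # · · ·
    · · · · · · # · · ·
    · · · · · · · · · ·
T2:
  2·area = 42
  edge (2, 16)→(0, 12): d=(-2,-4) top-left  bias=+0
  edge (0, 12)→(9, 9): d=(9,-3) top-left  bias=+0
  edge (9, 9)→(2, 16): d=(-7,7) right/bottom  bias=-1
    (8,0)@(17, 1): e=[90,-48,0] → ·  [on edge]
    (7,1)@(15, 3): e=[78,-36,0] → ·  [on edge]
    (6,2)@(13, 5): e=[66,-24,0] → ·  [on edge]
    (5,3)@(11, 7): e=[54,-12,0] → ·  [on edge]
    (7,3)@(15, 7): e=[70,0,-28] → ·  [on edge]
    (4,4)@(9, 9): e=[42,0,0] → ·  [on edge]
    (1,5)@(3, 11): e=[14,0,28] → #  [on edge]
    (2,5)@(5, 11): e=[22,6,14] → #
    (3,5)@(7, 11): e=[30,12,0] → ·  [on edge]
    (0,6)@(1, 13): e=[2,12,28] → #
    (2,6)@(5, 13): e=[18,24,0] → ·  [on edge]
    (0,7)@(1, 15): e=[-2,30,14] → ·
    (1,7)@(3, 15): e=[6,36,0] → ·  [on edge]
    (0,8)@(1, 17): e=[-6,48,0] → ·  [on edge]
  covered (4 px):
    · · · · · · · · · ·
    · · · · · · · · · ·
    · · · · · · · · · ·
    · · · · · · · · · ·
    · · · · · · · · · ·
    · # # · · · · · · ·
    # # · · · · · · · ·
    · · · · · · · · · ·
    · · · · · · · · · ·
    · · · · · · · · · ·
    · · · · · · · · · ·
    · · · · · · · · · ·
T3:
  2·area = 24  (B↔C swapped to make it positive)
  edge (18, 8)→(10, 12): d=(-8,4) right/bottom  bias=-1
  edge (10, 12)→(4, 12): d=(-6,0) right/bottom  bias=-1
  edge (4, 12)→(18, 8): d=(14,-4) top-left  bias=+0
    (7,4)@(15, 9): e=[4,18,2] → #
    (8,4)@(17, 9): e=[-4,18,10] → ·
    (4,5)@(9, 11): e=[12,6,6] → #
    (5,5)@(11, 11): e=[4,6,14] → #
    (6,5)@(13, 11): e=[-4,6,22] → ·
    (7,5)@(15, 11): e=[-12,6,30] → ·
    (4,6)@(9, 13): e=[-4,-6,34] → ·
    (5,6)@(11, 13): e=[-12,-6,42] → ·
  covered (3 px):
    · · · · · · · · · ·
    · · · · · · · · · ·
    · · · · · · · · · ·
    · · · · · · · · · ·
    · · · · · · · # · ·
    · · · · # # · · · ·
    · · · · · · · · · ·
    · · · · · · · · · ·
    · · · · · · · · · ·
    · · · · · · · · · ·
    · · · · · · · · · ·
    · · · · · · · · · ·
T4:
  2·area = 80
  edge (4, 8)→(4, 0): d=(0,-8) top-left  bias=+0
  edge (4, 0)→(14, 16): d=(10,16) right/bottom  bias=-1
  edge (14, 16)→(4, 8): d=(-10,-8) top-left  bias=+0
    (2,1)@(5, 3): e=[8,14,58] → #
    (3,1)@(7, 3): e=[24,-18,74] → ·
    (2,2)@(5, 5): e=[8,34,38] → #
    (3,2)@(7, 5): e=[24,2,54] → #
    (4,2)@(9, 5): e=[40,-30,70] → ·
    (2,3)@(5, 7): e=[8,54,18] → #
    (4,3)@(9, 7): e=[40,-10,50] → ·
    (2,4)@(5, 9): e=[8,74,-2] → ·
    (3,4)@(7, 9): e=[24,42,14] → #
    (4,4)@(9, 9): e=[40,10,30] → #
    (5,4)@(11, 9): e=[56,-22,46] → ·
    (3,5)@(7, 11): e=[24,62,-6] → ·
  covered (10 px):
    · · · · · · · · · ·
    · · # · · · · · · ·
    · · # # · · · · · ·
    · · # # · · · · · ·
    · · · # # · · · · ·
    · · · · # · · · · ·
    · · · · · # · · · ·
    · · · · · · # · · ·
    · · · · · · · · · ·
    · · · · · · · · · ·
    · · · · · · · · · ·
    · · · · · · · · · ·

Z-buffer (winner per pixel, '.' = empty):
  . . . . . . . . . .
  . . 4 . . . . . . .
  . . 4 4 . . . . . .
  . . 4 4 . . . . . .
  . . . 4 4 . . 3 . .
  . 2 2 1 1 1 1 1 . .
  2 2 . . 1 1 1 1 . .
  . . . . 1 1 1 . . .
  . . . . . 1 1 . . .
  . . . . . 1 1 . . .
  . . . . . . 1 . . .
  . . . . . . . . . .

Result: 1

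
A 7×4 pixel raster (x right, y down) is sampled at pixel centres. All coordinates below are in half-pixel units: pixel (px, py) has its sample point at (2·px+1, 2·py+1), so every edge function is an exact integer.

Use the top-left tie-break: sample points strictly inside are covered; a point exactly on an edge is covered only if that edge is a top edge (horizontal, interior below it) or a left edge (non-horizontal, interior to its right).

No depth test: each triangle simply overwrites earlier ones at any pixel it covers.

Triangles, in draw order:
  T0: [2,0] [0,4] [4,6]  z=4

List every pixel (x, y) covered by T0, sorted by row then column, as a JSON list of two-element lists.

T0:
  2·area = 20  (B↔C swapped to make it positive)
  edge (2, 0)→(4, 6): d=(2,6) right/bottom  bias=-1
  edge (4, 6)→(0, 4): d=(-4,-2) top-left  bias=+0
  edge (0, 4)→(2, 0): d=(2,-4) top-left  bias=+0
    (0,1)@(1, 3): e=[12,6,2] → █
    (1,1)@(3, 3): e=[0,10,10] → ·  [on edge]
    (0,2)@(1, 5): e=[16,-2,6] → ·
    (1,2)@(3, 5): e=[4,2,14] → █
    (2,2)@(5, 5): e=[-8,6,22] → ·
    (1,3)@(3, 7): e=[8,-6,18] → ·
  covered (2 px):
    · · · · · · ·
    █ · · · · · ·
    · █ · · · · ·
    · · · · · · ·

Answer: [[0,1],[1,2]]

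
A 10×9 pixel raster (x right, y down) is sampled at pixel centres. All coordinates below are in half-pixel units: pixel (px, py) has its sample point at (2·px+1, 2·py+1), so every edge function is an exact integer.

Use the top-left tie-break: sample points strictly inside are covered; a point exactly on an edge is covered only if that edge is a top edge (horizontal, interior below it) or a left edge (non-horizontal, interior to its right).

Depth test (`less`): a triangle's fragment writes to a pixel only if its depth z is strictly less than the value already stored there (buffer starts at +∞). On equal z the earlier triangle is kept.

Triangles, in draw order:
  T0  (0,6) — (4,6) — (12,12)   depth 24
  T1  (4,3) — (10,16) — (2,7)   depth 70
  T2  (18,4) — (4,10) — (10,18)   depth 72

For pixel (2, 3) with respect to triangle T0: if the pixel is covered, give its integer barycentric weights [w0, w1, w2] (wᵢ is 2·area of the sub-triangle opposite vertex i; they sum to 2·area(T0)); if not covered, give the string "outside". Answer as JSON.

T0:
  2·area = 24
  edge (0, 6)→(4, 6): d=(4,0) top-left  bias=+0
  edge (4, 6)→(12, 12): d=(8,6) right/bottom  bias=-1
  edge (12, 12)→(0, 6): d=(-12,-6) top-left  bias=+0
    (1,3)@(3, 7): e=[4,14,6] → █
    (2,3)@(5, 7): e=[4,2,18] → █
    (3,3)@(7, 7): e=[4,-10,30] → ·
    (1,4)@(3, 9): e=[12,30,-18] → ·
    (2,4)@(5, 9): e=[12,18,-6] → ·
    (3,4)@(7, 9): e=[12,6,6] → █
    (4,4)@(9, 9): e=[12,-6,18] → ·
    (3,5)@(7, 11): e=[20,22,-18] → ·
  covered (3 px):
    · · · · · · · · · ·
    · · · · · · · · · ·
    · · · · · · · · · ·
    · █ █ · · · · · · ·
    · · · █ · · · · · ·
    · · · · · · · · · ·
    · · · · · · · · · ·
    · · · · · · · · · ·
    · · · · · · · · · ·
T1:
  2·area = 50
  edge (4, 3)→(10, 16): d=(6,13) right/bottom  bias=-1
  edge (10, 16)→(2, 7): d=(-8,-9) top-left  bias=+0
  edge (2, 7)→(4, 3): d=(2,-4) top-left  bias=+0
    (2,0)@(5, 1): e=[-25,75,0] → ·  [on edge]
    (1,2)@(3, 5): e=[25,25,0] → █  [on edge]
    (2,2)@(5, 5): e=[-1,43,8] → ·
    (1,3)@(3, 7): e=[37,9,4] → █
    (2,3)@(5, 7): e=[11,27,12] → █
    (3,3)@(7, 7): e=[-15,45,20] → ·
    (0,4)@(1, 9): e=[75,-25,0] → ·  [on edge]
    (1,4)@(3, 9): e=[49,-7,8] → ·
    (2,4)@(5, 9): e=[23,11,16] → █
    (3,4)@(7, 9): e=[-3,29,24] → ·
    (2,5)@(5, 11): e=[35,-5,20] → ·
    (3,5)@(7, 11): e=[9,13,28] → █
  covered (5 px):
    · · · · · · · · · ·
    · · · · · · · · · ·
    · █ · · · · · · · ·
    · █ █ · · · · · · ·
    · · █ · · · · · · ·
    · · · █ · · · · · ·
    · · · · · · · · · ·
    · · · · · · · · · ·
    · · · · · · · · · ·
T2:
  2·area = 148  (B↔C swapped to make it positive)
  edge (18, 4)→(10, 18): d=(-8,14) right/bottom  bias=-1
  edge (10, 18)→(4, 10): d=(-6,-8) top-left  bias=+0
  edge (4, 10)→(18, 4): d=(14,-6) top-left  bias=+0
    (8,2)@(17, 5): e=[6,134,8] → █
    (9,2)@(19, 5): e=[-22,150,20] → ·
    (5,3)@(11, 7): e=[74,74,0] → █  [on edge]
    (6,3)@(13, 7): e=[46,90,12] → █
    (7,3)@(15, 7): e=[18,106,24] → █
    (8,3)@(17, 7): e=[-10,122,36] → ·
    (3,4)@(7, 9): e=[114,30,4] → █
    (4,4)@(9, 9): e=[86,46,16] → █
    (8,4)@(17, 9): e=[-26,110,64] → ·
    (2,5)@(5, 11): e=[126,2,20] → █
    (7,5)@(15, 11): e=[-14,82,80] → ·
    (2,6)@(5, 13): e=[110,-10,48] → ·
  covered (19 px):
    · · · · · · · · · ·
    · · · · · · · · · ·
    · · · · · · · · █ ·
    · · · · · █ █ █ · ·
    · · · █ █ █ █ █ · ·
    · · █ █ █ █ █ · · ·
    · · · █ █ █ · · · ·
    · · · · █ █ · · · ·
    · · · · · · · · · ·

Final: [2,18,4]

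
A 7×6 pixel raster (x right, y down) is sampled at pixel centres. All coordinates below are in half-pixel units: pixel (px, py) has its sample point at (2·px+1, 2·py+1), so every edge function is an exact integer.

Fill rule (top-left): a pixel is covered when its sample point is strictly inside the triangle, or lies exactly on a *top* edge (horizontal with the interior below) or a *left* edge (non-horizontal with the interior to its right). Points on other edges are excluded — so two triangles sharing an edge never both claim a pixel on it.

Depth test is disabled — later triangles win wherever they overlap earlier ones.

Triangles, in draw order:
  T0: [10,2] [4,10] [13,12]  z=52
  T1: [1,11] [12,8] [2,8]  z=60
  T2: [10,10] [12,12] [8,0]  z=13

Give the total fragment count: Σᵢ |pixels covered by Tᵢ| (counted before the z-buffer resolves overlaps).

T0:
  2·area = 84  (B↔C swapped to make it positive)
  edge (10, 2)→(13, 12): d=(3,10) right/bottom  bias=-1
  edge (13, 12)→(4, 10): d=(-9,-2) top-left  bias=+0
  edge (4, 10)→(10, 2): d=(6,-8) top-left  bias=+0
    (4,2)@(9, 5): e=[19,55,10] → █
    (5,2)@(11, 5): e=[-1,59,26] → ·
    (3,3)@(7, 7): e=[45,33,6] → █
    (5,3)@(11, 7): e=[5,41,38] → █
    (6,3)@(13, 7): e=[-15,45,54] → ·
    (2,4)@(5, 9): e=[71,11,2] → █
    (6,4)@(13, 9): e=[-9,27,66] → ·
    (2,5)@(5, 11): e=[77,-7,14] → ·
    (3,5)@(7, 11): e=[57,-3,30] → ·
    (4,5)@(9, 11): e=[37,1,46] → █
    (6,5)@(13, 11): e=[-3,9,78] → ·
  covered (10 px):
    · · · · · · ·
    · · · · · · ·
    · · · · █ · ·
    · · · █ █ █ ·
    · · █ █ █ █ ·
    · · · · █ █ ·
T1:
  2·area = 30  (B↔C swapped to make it positive)
  edge (1, 11)→(2, 8): d=(1,-3) top-left  bias=+0
  edge (2, 8)→(12, 8): d=(10,0) top-left  bias=+0
  edge (12, 8)→(1, 11): d=(-11,3) right/bottom  bias=-1
    (1,2)@(3, 5): e=[0,-30,60] → ·  [on edge]
    (1,4)@(3, 9): e=[4,10,16] → █
    (2,4)@(5, 9): e=[10,10,10] → █
    (3,4)@(7, 9): e=[16,10,4] → █
    (4,4)@(9, 9): e=[22,10,-2] → ·
    (0,5)@(1, 11): e=[0,30,0] → ·  [on edge]
    (1,5)@(3, 11): e=[6,30,-6] → ·
    (2,5)@(5, 11): e=[12,30,-12] → ·
    (3,5)@(7, 11): e=[18,30,-18] → ·
  covered (3 px):
    · · · · · · ·
    · · · · · · ·
    · · · · · · ·
    · · · · · · ·
    · █ █ █ · · ·
    · · · · · · ·
T2:
  2·area = 16  (B↔C swapped to make it positive)
  edge (10, 10)→(8, 0): d=(-2,-10) top-left  bias=+0
  edge (8, 0)→(12, 12): d=(4,12) right/bottom  bias=-1
  edge (12, 12)→(10, 10): d=(-2,-2) top-left  bias=+0
    (0,0)@(1, 1): e=[-72,88,0] → ·  [on edge]
    (1,1)@(3, 3): e=[-56,72,0] → ·  [on edge]
    (4,1)@(9, 3): e=[4,0,12] → ·  [on edge]
    (2,2)@(5, 5): e=[-40,56,0] → ·  [on edge]
    (4,2)@(9, 5): e=[0,8,8] → █  [on edge]
    (5,2)@(11, 5): e=[20,-16,12] → ·
    (3,3)@(7, 7): e=[-24,40,0] → ·  [on edge]
    (4,3)@(9, 7): e=[-4,16,4] → ·
    (4,4)@(9, 9): e=[-8,24,0] → ·  [on edge]
    (5,4)@(11, 9): e=[12,0,4] → ·  [on edge]
    (5,5)@(11, 11): e=[8,8,0] → █  [on edge]
    (6,5)@(13, 11): e=[28,-16,4] → ·
  covered (2 px):
    · · · · · · ·
    · · · · · · ·
    · · · · █ · ·
    · · · · · · ·
    · · · · · · ·
    · · · · · █ ·

Final: 15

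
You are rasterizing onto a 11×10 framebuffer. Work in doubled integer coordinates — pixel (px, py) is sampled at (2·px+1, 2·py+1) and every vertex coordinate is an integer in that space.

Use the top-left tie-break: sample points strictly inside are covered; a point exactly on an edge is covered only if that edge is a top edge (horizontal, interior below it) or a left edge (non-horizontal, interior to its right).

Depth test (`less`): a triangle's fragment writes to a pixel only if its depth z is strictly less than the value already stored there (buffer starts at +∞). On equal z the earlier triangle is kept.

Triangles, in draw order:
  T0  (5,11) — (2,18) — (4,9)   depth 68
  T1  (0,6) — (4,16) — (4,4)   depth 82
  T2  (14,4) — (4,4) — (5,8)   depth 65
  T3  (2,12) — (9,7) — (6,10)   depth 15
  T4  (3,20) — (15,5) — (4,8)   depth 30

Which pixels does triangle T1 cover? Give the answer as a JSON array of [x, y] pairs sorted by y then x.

T0:
  2·area = 13
  edge (5, 11)→(2, 18): d=(-3,7) right/bottom  bias=-1
  edge (2, 18)→(4, 9): d=(2,-9) top-left  bias=+0
  edge (4, 9)→(5, 11): d=(1,2) right/bottom  bias=-1
    (0,1)@(1, 3): e=[52,-39,0] → ·  [on edge]
    (1,3)@(3, 7): e=[26,-13,0] → ·  [on edge]
    (2,5)@(5, 11): e=[0,13,0] → ·  [on edge]
    (1,7)@(3, 15): e=[2,3,8] → #
    (2,7)@(5, 15): e=[-12,21,4] → ·
    (3,7)@(7, 15): e=[-26,39,0] → ·  [on edge]
    (1,8)@(3, 17): e=[-4,7,10] → ·
    (4,9)@(9, 19): e=[-52,65,0] → ·  [on edge]
  covered (1 px):
    · · · · · · · · · · ·
    · · · · · · · · · · ·
    · · · · · · · · · · ·
    · · · · · · · · · · ·
    · · · · · · · · · · ·
    · · · · · · · · · · ·
    · · · · · · · · · · ·
    · # · · · · · · · · ·
    · · · · · · · · · · ·
    · · · · · · · · · · ·
T1:
  2·area = 48  (B↔C swapped to make it positive)
  edge (0, 6)→(4, 4): d=(4,-2) top-left  bias=+0
  edge (4, 4)→(4, 16): d=(0,12) right/bottom  bias=-1
  edge (4, 16)→(0, 6): d=(-4,-10) top-left  bias=+0
    (1,2)@(3, 5): e=[2,12,34] → #
    (2,2)@(5, 5): e=[6,-12,54] → ·
    (0,3)@(1, 7): e=[6,36,6] → #
    (2,3)@(5, 7): e=[14,-12,46] → ·
    (0,4)@(1, 9): e=[14,36,-2] → ·
    (1,4)@(3, 9): e=[18,12,18] → #
    (2,4)@(5, 9): e=[22,-12,38] → ·
    (1,5)@(3, 11): e=[26,12,10] → #
    (2,5)@(5, 11): e=[30,-12,30] → ·
    (1,6)@(3, 13): e=[34,12,2] → #
    (2,6)@(5, 13): e=[38,-12,22] → ·
    (1,7)@(3, 15): e=[42,12,-6] → ·
  covered (6 px):
    · · · · · · · · · · ·
    · · · · · · · · · · ·
    · # · · · · · · · · ·
    # # · · · · · · · · ·
    · # · · · · · · · · ·
    · # · · · · · · · · ·
    · # · · · · · · · · ·
    · · · · · · · · · · ·
    · · · · · · · · · · ·
    · · · · · · · · · · ·
T2:
  2·area = 40  (B↔C swapped to make it positive)
  edge (14, 4)→(5, 8): d=(-9,4) right/bottom  bias=-1
  edge (5, 8)→(4, 4): d=(-1,-4) top-left  bias=+0
  edge (4, 4)→(14, 4): d=(10,0) top-left  bias=+0
    (2,2)@(5, 5): e=[27,3,10] → #
    (3,2)@(7, 5): e=[19,11,10] → #
    (4,2)@(9, 5): e=[11,19,10] → #
    (5,2)@(11, 5): e=[3,27,10] → #
    (6,2)@(13, 5): e=[-5,35,10] → ·
    (2,3)@(5, 7): e=[9,1,30] → #
    (4,3)@(9, 7): e=[-7,17,30] → ·
    (5,3)@(11, 7): e=[-15,25,30] → ·
    (2,4)@(5, 9): e=[-9,-1,50] → ·
    (3,4)@(7, 9): e=[-17,7,50] → ·
  covered (6 px):
    · · · · · · · · · · ·
    · · · · · · · · · · ·
    · · # # # # · · · · ·
    · · # # · · · · · · ·
    · · · · · · · · · · ·
    · · · · · · · · · · ·
    · · · · · · · · · · ·
    · · · · · · · · · · ·
    · · · · · · · · · · ·
    · · · · · · · · · · ·
T3:
  2·area = 6
  edge (2, 12)→(9, 7): d=(7,-5) top-left  bias=+0
  edge (9, 7)→(6, 10): d=(-3,3) right/bottom  bias=-1
  edge (6, 10)→(2, 12): d=(-4,2) right/bottom  bias=-1
    (7,0)@(15, 1): e=[-12,0,18] → ·  [on edge]
    (6,1)@(13, 3): e=[-8,0,14] → ·  [on edge]
    (5,2)@(11, 5): e=[-4,0,10] → ·  [on edge]
    (4,3)@(9, 7): e=[0,0,6] → ·  [on edge]
    (3,4)@(7, 9): e=[4,0,2] → ·  [on edge]
    (2,5)@(5, 11): e=[8,0,-2] → ·  [on edge]
    (1,6)@(3, 13): e=[12,0,-6] → ·  [on edge]
    (0,7)@(1, 15): e=[16,0,-10] → ·  [on edge]
  covered (0 px):
    · · · · · · · · · · ·
    · · · · · · · · · · ·
    · · · · · · · · · · ·
    · · · · · · · · · · ·
    · · · · · · · · · · ·
    · · · · · · · · · · ·
    · · · · · · · · · · ·
    · · · · · · · · · · ·
    · · · · · · · · · · ·
    · · · · · · · · · · ·
T4:
  2·area = 129  (B↔C swapped to make it positive)
  edge (3, 20)→(4, 8): d=(1,-12) top-left  bias=+0
  edge (4, 8)→(15, 5): d=(11,-3) top-left  bias=+0
  edge (15, 5)→(3, 20): d=(-12,15) right/bottom  bias=-1
    (7,2)@(15, 5): e=[129,0,0] → ·  [on edge]
    (4,3)@(9, 7): e=[59,4,66] → #
    (5,3)@(11, 7): e=[83,10,36] → #
    (6,3)@(13, 7): e=[107,16,6] → #
    (7,3)@(15, 7): e=[131,22,-24] → ·
    (2,4)@(5, 9): e=[13,14,102] → #
    (3,4)@(7, 9): e=[37,20,72] → #
    (6,4)@(13, 9): e=[109,38,-18] → ·
    (2,5)@(5, 11): e=[15,36,78] → #
    (5,5)@(11, 11): e=[87,54,-12] → ·
    (2,6)@(5, 13): e=[17,58,54] → #
    (4,6)@(9, 13): e=[65,70,-6] → ·
    (3,7)@(7, 15): e=[43,86,0] → ·  [on edge]
  covered (14 px):
    · · · · · · · · · · ·
    · · · · · · · · · · ·
    · · · · · · · · · · ·
    · · · · # # # · · · ·
    · · # # # # · · · · ·
    · · # # # · · · · · ·
    · · # # · · · · · · ·
    · · # · · · · · · · ·
    · · # · · · · · · · ·
    · · · · · · · · · · ·

Result: [[1,2],[0,3],[1,3],[1,4],[1,5],[1,6]]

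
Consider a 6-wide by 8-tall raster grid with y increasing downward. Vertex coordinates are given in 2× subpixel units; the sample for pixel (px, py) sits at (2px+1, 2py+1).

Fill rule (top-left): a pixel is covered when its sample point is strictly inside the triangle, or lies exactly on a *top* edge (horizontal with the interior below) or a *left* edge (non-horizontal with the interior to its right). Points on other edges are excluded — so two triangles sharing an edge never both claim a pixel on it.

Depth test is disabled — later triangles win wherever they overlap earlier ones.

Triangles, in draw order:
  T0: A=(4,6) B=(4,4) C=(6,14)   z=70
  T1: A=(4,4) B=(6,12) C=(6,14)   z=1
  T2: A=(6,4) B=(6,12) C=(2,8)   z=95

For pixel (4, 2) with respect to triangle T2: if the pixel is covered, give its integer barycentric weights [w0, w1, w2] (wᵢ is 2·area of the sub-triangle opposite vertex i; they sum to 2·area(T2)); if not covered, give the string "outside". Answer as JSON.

T0:
  2·area = 4
  edge (4, 6)→(4, 4): d=(0,-2) top-left  bias=+0
  edge (4, 4)→(6, 14): d=(2,10) right/bottom  bias=-1
  edge (6, 14)→(4, 6): d=(-2,-8) top-left  bias=+0
    (2,4)@(5, 9): e=[2,0,2] → ·  [on edge]
  covered (0 px):
    · · · · · ·
    · · · · · ·
    · · · · · ·
    · · · · · ·
    · · · · · ·
    · · · · · ·
    · · · · · ·
    · · · · · ·
T1:
  2·area = 4
  edge (4, 4)→(6, 12): d=(2,8) right/bottom  bias=-1
  edge (6, 12)→(6, 14): d=(0,2) right/bottom  bias=-1
  edge (6, 14)→(4, 4): d=(-2,-10) top-left  bias=+0
    (2,4)@(5, 9): e=[2,2,0] → #  [on edge]
    (3,4)@(7, 9): e=[-14,-2,20] → ·
    (2,5)@(5, 11): e=[6,2,-4] → ·
  covered (1 px):
    · · · · · ·
    · · · · · ·
    · · · · · ·
    · · · · · ·
    · · # · · ·
    · · · · · ·
    · · · · · ·
    · · · · · ·
T2:
  2·area = 32
  edge (6, 4)→(6, 12): d=(0,8) right/bottom  bias=-1
  edge (6, 12)→(2, 8): d=(-4,-4) top-left  bias=+0
  edge (2, 8)→(6, 4): d=(4,-4) top-left  bias=+0
    (4,0)@(9, 1): e=[-24,56,0] → ·  [on edge]
    (3,1)@(7, 3): e=[-8,40,0] → ·  [on edge]
    (2,2)@(5, 5): e=[8,24,0] → #  [on edge]
    (3,2)@(7, 5): e=[-8,32,8] → ·
    (0,3)@(1, 7): e=[40,0,-8] → ·  [on edge]
    (1,3)@(3, 7): e=[24,8,0] → #  [on edge]
    (3,3)@(7, 7): e=[-8,24,16] → ·
    (0,4)@(1, 9): e=[40,-8,0] → ·  [on edge]
    (1,4)@(3, 9): e=[24,0,8] → #  [on edge]
    (3,4)@(7, 9): e=[-8,16,24] → ·
    (1,5)@(3, 11): e=[24,-8,16] → ·
    (2,5)@(5, 11): e=[8,0,24] → #  [on edge]
    (3,6)@(7, 13): e=[-8,0,40] → ·  [on edge]
    (4,7)@(9, 15): e=[-24,0,56] → ·  [on edge]
  covered (6 px):
    · · · · · ·
    · · · · · ·
    · · # · · ·
    · # # · · ·
    · # # · · ·
    · · # · · ·
    · · · · · ·
    · · · · · ·

Answer: "outside"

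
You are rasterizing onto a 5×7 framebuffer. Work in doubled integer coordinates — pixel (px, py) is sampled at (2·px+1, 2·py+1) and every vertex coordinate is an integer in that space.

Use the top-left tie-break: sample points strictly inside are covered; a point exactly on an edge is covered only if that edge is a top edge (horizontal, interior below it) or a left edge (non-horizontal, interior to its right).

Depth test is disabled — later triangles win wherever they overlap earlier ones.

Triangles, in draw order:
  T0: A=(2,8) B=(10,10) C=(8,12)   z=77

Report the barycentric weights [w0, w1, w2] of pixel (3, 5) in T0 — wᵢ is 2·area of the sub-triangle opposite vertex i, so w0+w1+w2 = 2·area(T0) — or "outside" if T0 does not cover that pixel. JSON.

T0:
  2·area = 20
  edge (2, 8)→(10, 10): d=(8,2) right/bottom  bias=-1
  edge (10, 10)→(8, 12): d=(-2,2) right/bottom  bias=-1
  edge (8, 12)→(2, 8): d=(-6,-4) top-left  bias=+0
    (2,4)@(5, 9): e=[2,12,6] → #
    (3,4)@(7, 9): e=[-2,8,14] → ·
    (2,5)@(5, 11): e=[18,8,-6] → ·
    (3,5)@(7, 11): e=[14,4,2] → #
    (4,5)@(9, 11): e=[10,0,10] → ·  [on edge]
    (3,6)@(7, 13): e=[30,0,-10] → ·  [on edge]
  covered (2 px):
    · · · · ·
    · · · · ·
    · · · · ·
    · · · · ·
    · · # · ·
    · · · # ·
    · · · · ·

Answer: [4,2,14]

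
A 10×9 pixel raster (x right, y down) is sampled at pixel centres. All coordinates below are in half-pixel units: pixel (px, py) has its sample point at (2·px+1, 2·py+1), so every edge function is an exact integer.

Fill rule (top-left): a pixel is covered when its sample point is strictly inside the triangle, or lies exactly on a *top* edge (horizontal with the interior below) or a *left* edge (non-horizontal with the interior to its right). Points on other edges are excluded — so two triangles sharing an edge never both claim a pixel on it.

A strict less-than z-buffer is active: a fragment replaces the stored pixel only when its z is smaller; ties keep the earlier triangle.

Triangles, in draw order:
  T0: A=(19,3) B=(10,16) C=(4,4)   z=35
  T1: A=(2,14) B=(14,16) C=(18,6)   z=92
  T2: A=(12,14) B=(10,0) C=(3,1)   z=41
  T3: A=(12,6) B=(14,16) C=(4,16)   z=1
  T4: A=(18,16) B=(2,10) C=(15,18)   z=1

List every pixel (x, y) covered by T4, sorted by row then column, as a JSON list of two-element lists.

T0:
  2·area = 186
  edge (19, 3)→(10, 16): d=(-9,13) right/bottom  bias=-1
  edge (10, 16)→(4, 4): d=(-6,-12) top-left  bias=+0
  edge (4, 4)→(19, 3): d=(15,-1) top-left  bias=+0
    (9,1)@(19, 3): e=[0,186,0] → ·  [on edge]
    (2,2)@(5, 5): e=[164,6,16] → #
    (3,2)@(7, 5): e=[138,30,18] → #
    (4,2)@(9, 5): e=[112,54,20] → #
    (5,2)@(11, 5): e=[86,78,22] → #
    (6,2)@(13, 5): e=[60,102,24] → #
    (7,2)@(15, 5): e=[34,126,26] → #
    (8,2)@(17, 5): e=[8,150,28] → #
    (9,2)@(19, 5): e=[-18,174,30] → ·
    (2,3)@(5, 7): e=[146,-6,46] → ·
    (3,3)@(7, 7): e=[120,18,48] → #
    (8,3)@(17, 7): e=[-10,138,58] → ·
  covered (21 px):
    · · · · · · · · · ·
    · · · · · · · · · ·
    · · # # # # # # # ·
    · · · # # # # # · ·
    · · · # # # # · · ·
    · · · · # # # · · ·
    · · · · # # · · · ·
    · · · · · · · · · ·
    · · · · · · · · · ·
T1:
  2·area = 128  (B↔C swapped to make it positive)
  edge (2, 14)→(18, 6): d=(16,-8) top-left  bias=+0
  edge (18, 6)→(14, 16): d=(-4,10) right/bottom  bias=-1
  edge (14, 16)→(2, 14): d=(-12,-2) top-left  bias=+0
    (8,3)@(17, 7): e=[8,6,114] → #
    (9,3)@(19, 7): e=[24,-14,118] → ·
    (6,4)@(13, 9): e=[8,38,82] → #
    (7,4)@(15, 9): e=[24,18,86] → #
    (8,4)@(17, 9): e=[40,-2,90] → ·
    (4,5)@(9, 11): e=[8,70,50] → #
    (5,5)@(11, 11): e=[24,50,54] → #
    (8,5)@(17, 11): e=[72,-10,66] → ·
    (2,6)@(5, 13): e=[8,102,18] → #
    (3,6)@(7, 13): e=[24,82,22] → #
    (8,6)@(17, 13): e=[104,-18,42] → ·
    (2,7)@(5, 15): e=[40,94,-6] → ·
  covered (16 px):
    · · · · · · · · · ·
    · · · · · · · · · ·
    · · · · · · · · · ·
    · · · · · · · · # ·
    · · · · · · # # · ·
    · · · · # # # # · ·
    · · # # # # # # · ·
    · · · · # # # · · ·
    · · · · · · · · · ·
T2:
  2·area = 100  (B↔C swapped to make it positive)
  edge (12, 14)→(3, 1): d=(-9,-13) top-left  bias=+0
  edge (3, 1)→(10, 0): d=(7,-1) top-left  bias=+0
  edge (10, 0)→(12, 14): d=(2,14) right/bottom  bias=-1
    (1,0)@(3, 1): e=[0,0,100] → #  [on edge]
    (2,0)@(5, 1): e=[26,2,72] → #
    (3,0)@(7, 1): e=[52,4,44] → #
    (4,0)@(9, 1): e=[78,6,16] → #
    (5,0)@(11, 1): e=[104,8,-12] → ·
    (1,1)@(3, 3): e=[-18,14,104] → ·
    (2,1)@(5, 3): e=[8,16,76] → #
    (5,1)@(11, 3): e=[86,22,-8] → ·
    (2,2)@(5, 5): e=[-10,30,80] → ·
    (3,2)@(7, 5): e=[16,32,52] → #
    (5,2)@(11, 5): e=[68,36,-4] → ·
    (3,3)@(7, 7): e=[-2,46,56] → ·
    (5,3)@(11, 7): e=[50,50,0] → ·  [on edge]
  covered (13 px):
    · # # # # · · · · ·
    · · # # # · · · · ·
    · · · # # · · · · ·
    · · · · # · · · · ·
    · · · · # # · · · ·
    · · · · · # · · · ·
    · · · · · · · · · ·
    · · · · · · · · · ·
    · · · · · · · · · ·
T3:
  2·area = 100
  edge (12, 6)→(14, 16): d=(2,10) right/bottom  bias=-1
  edge (14, 16)→(4, 16): d=(-10,0) right/bottom  bias=-1
  edge (4, 16)→(12, 6): d=(8,-10) top-left  bias=+0
    (5,0)@(11, 1): e=[0,150,-50] → ·  [on edge]
    (5,4)@(11, 9): e=[16,70,14] → #
    (6,4)@(13, 9): e=[-4,70,34] → ·
    (4,5)@(9, 11): e=[40,50,10] → #
    (6,5)@(13, 11): e=[0,50,50] → ·  [on edge]
    (3,6)@(7, 13): e=[64,30,6] → #
    (6,6)@(13, 13): e=[4,30,66] → #
    (7,6)@(15, 13): e=[-16,30,86] → ·
    (2,7)@(5, 15): e=[88,10,2] → #
    (7,7)@(15, 15): e=[-12,10,102] → ·
    (2,8)@(5, 17): e=[92,-10,18] → ·
    (3,8)@(7, 17): e=[72,-10,38] → ·
  covered (12 px):
    · · · · · · · · · ·
    · · · · · · · · · ·
    · · · · · · · · · ·
    · · · · · · · · · ·
    · · · · · # · · · ·
    · · · · # # · · · ·
    · · · # # # # · · ·
    · · # # # # # · · ·
    · · · · · · · · · ·
T4:
  2·area = 50  (B↔C swapped to make it positive)
  edge (18, 16)→(15, 18): d=(-3,2) right/bottom  bias=-1
  edge (15, 18)→(2, 10): d=(-13,-8) top-left  bias=+0
  edge (2, 10)→(18, 16): d=(16,6) right/bottom  bias=-1
    (3,6)@(7, 13): e=[31,1,18] → #
    (4,6)@(9, 13): e=[27,17,6] → #
    (5,6)@(11, 13): e=[23,33,-6] → ·
    (3,7)@(7, 15): e=[25,-25,50] → ·
    (4,7)@(9, 15): e=[21,-9,38] → ·
    (5,7)@(11, 15): e=[17,7,26] → #
    (6,7)@(13, 15): e=[13,23,14] → #
    (7,7)@(15, 15): e=[9,39,2] → #
    (8,7)@(17, 15): e=[5,55,-10] → ·
    (5,8)@(11, 17): e=[11,-19,58] → ·
    (6,8)@(13, 17): e=[7,-3,46] → ·
    (7,8)@(15, 17): e=[3,13,34] → #
  covered (6 px):
    · · · · · · · · · ·
    · · · · · · · · · ·
    · · · · · · · · · ·
    · · · · · · · · · ·
    · · · · · · · · · ·
    · · · · · · · · · ·
    · · · # # · · · · ·
    · · · · · # # # · ·
    · · · · · · · # · ·

Answer: [[3,6],[4,6],[5,7],[6,7],[7,7],[7,8]]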